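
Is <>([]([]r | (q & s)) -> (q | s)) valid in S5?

No, not valid

Tableau for the negation ~<>([]([]r | (q & s)) -> (q | s)):
1. ~<>([]([]r | (q & s)) -> (q | s)), w0
2. ~([]([]r | (q & s)) -> (q | s)), w0
3. []([]r | (q & s)), w0
4. ~(q | s), w0
5. ~q, w0
6. ~s, w0
7. []r | (q & s), w0
8. []r, w0
9. r, w0
Accessibility: w0Rw0
The negation has an open branch (countermodel exists).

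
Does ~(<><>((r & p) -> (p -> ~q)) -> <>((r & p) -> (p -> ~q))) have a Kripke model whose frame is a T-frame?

1. ~(<><>((r & p) -> (p -> ~q)) -> <>((r & p) -> (p -> ~q))), 0
2. <><>((r & p) -> (p -> ~q)), 0
3. ~<>((r & p) -> (p -> ~q)), 0
4. ~((r & p) -> (p -> ~q)), 0
5. r & p, 0
6. ~(p -> ~q), 0
7. r, 0
8. p, 0
9. q, 0
10. <>((r & p) -> (p -> ~q)), 1
11. ~((r & p) -> (p -> ~q)), 1
12. r & p, 1
13. ~(p -> ~q), 1
14. r, 1
15. p, 1
16. q, 1
17. (r & p) -> (p -> ~q), 2
18. p -> ~q, 2
19. ~q, 2
Accessibility: 0R0, 0R1, 1R1, 1R2, 2R2

Satisfiable (open branch found)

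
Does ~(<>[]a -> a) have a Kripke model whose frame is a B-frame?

Unsatisfiable

1. ~(<>[]a -> a), w0
2. <>[]a, w0   [~->-rule on 1]
3. ~a, w0   [~->-rule on 1]
4. []a, w1   [<>-rule on 2: fresh world w1, w0Rw1]
5. a, w0   [[]-rule on 4 via w1Rw0]
Accessibility: w0Rw0, w0Rw1, w1Rw0, w1Rw1
Branch closes: a and ~a both at w0.
(One branch shown.) All branches close.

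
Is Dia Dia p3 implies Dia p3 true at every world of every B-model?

Tableau for the negation not (Dia Dia p3 implies Dia p3):
1. not (Dia Dia p3 implies Dia p3), 0
2. Dia Dia p3, 0
3. not Dia p3, 0
4. not p3, 0
5. Dia p3, 1
6. not p3, 1
7. p3, 2
Accessibility: 0R0, 0R1, 1R0, 1R1, 1R2, 2R1, 2R2
The negation has an open branch (countermodel exists).

Not valid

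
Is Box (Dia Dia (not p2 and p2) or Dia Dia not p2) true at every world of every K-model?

Tableau for the negation not Box (Dia Dia (not p2 and p2) or Dia Dia not p2):
1. not Box (Dia Dia (not p2 and p2) or Dia Dia not p2), 0
2. not (Dia Dia (not p2 and p2) or Dia Dia not p2), 1
3. not Dia Dia (not p2 and p2), 1
4. not Dia Dia not p2, 1
Accessibility: 0R1
The negation has an open branch (countermodel exists).

Invalid (countermodel exists)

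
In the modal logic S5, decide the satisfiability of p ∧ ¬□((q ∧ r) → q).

1. p ∧ ¬□((q ∧ r) → q), 0
2. p, 0
3. ¬□((q ∧ r) → q), 0
4. ¬((q ∧ r) → q), 1
5. q ∧ r, 1
6. ¬q, 1
7. q, 1
8. r, 1
Accessibility: 0R0, 0R1, 1R0, 1R1
Branch closes: q and ¬q both at 1.
Every branch closes; the branch above is one of them.

Unsatisfiable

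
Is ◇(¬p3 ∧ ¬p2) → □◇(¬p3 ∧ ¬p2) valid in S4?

Tableau for the negation ¬(◇(¬p3 ∧ ¬p2) → □◇(¬p3 ∧ ¬p2)):
1. ¬(◇(¬p3 ∧ ¬p2) → □◇(¬p3 ∧ ¬p2)), u
2. ◇(¬p3 ∧ ¬p2), u   [¬→-rule on 1]
3. ¬□◇(¬p3 ∧ ¬p2), u   [¬→-rule on 1]
4. ¬p3 ∧ ¬p2, v   [◇-rule on 2: fresh world v, uRv]
5. ¬p3, v   [∧-rule on 4]
6. ¬p2, v   [∧-rule on 4]
7. ¬◇(¬p3 ∧ ¬p2), w   [¬□-rule on 3: fresh world w, uRw]
8. ¬(¬p3 ∧ ¬p2), w   [¬◇-rule on 7 via wRw]
9. p2, w   [¬∧-rule on 8 (branches; this branch)]
Accessibility: uRu, uRv, uRw, vRv, wRw
The negation has an open branch (countermodel exists).

Not valid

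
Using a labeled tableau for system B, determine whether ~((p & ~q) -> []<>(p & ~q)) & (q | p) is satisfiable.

No, unsatisfiable

1. ~((p & ~q) -> []<>(p & ~q)) & (q | p), u
2. ~((p & ~q) -> []<>(p & ~q)), u   [&-rule on 1]
3. q | p, u   [&-rule on 1]
4. p & ~q, u   [~->-rule on 2]
5. ~[]<>(p & ~q), u   [~->-rule on 2]
6. p, u   [&-rule on 4]
7. ~q, u   [&-rule on 4]
8. ~<>(p & ~q), v   [~[]-rule on 5: fresh world v, uRv]
9. ~(p & ~q), u   [~<>-rule on 8 via vRu]
10. ~(p & ~q), v   [~<>-rule on 8 via vRv]
11. q, u   [~&-rule on 9 (branches; this branch)]
Accessibility: uRu, uRv, vRu, vRv
Branch closes: q and ~q both at u.
Every branch closes; the branch above is one of them.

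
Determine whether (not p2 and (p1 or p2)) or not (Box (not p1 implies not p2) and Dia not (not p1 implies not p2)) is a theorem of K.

Tableau for the negation not ((not p2 and (p1 or p2)) or not (Box (not p1 implies not p2) and Dia not (not p1 implies not p2))):
1. not ((not p2 and (p1 or p2)) or not (Box (not p1 implies not p2) and Dia not (not p1 implies not p2))), w0
2. not (not p2 and (p1 or p2)), w0   [neg-or-rule on 1]
3. Box (not p1 implies not p2) and Dia not (not p1 implies not p2), w0   [neg-or-rule on 1]
4. Box (not p1 implies not p2), w0   [and-rule on 3]
5. Dia not (not p1 implies not p2), w0   [and-rule on 3]
6. not (p1 or p2), w0   [neg-and-rule on 2 (branches; this branch)]
7. not p1, w0   [neg-or-rule on 6]
8. not p2, w0   [neg-or-rule on 6]
9. not (not p1 implies not p2), w1   [Dia-rule on 5: fresh world w1, w0Rw1]
10. not p1, w1   [neg-implies-rule on 9]
11. p2, w1   [neg-implies-rule on 9]
12. not p1 implies not p2, w1   [Box-rule on 4 via w0Rw1]
13. not p2, w1   [implies-rule on 12 (branches; this branch)]
Accessibility: w0Rw1
Branch closes: p2 and not p2 both at w1.
All branches of the negation close; one closing branch shown above.

Yes, valid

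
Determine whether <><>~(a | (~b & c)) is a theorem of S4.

No, not valid

Tableau for the negation ~<><>~(a | (~b & c)):
1. ~<><>~(a | (~b & c)), 0
2. ~<>~(a | (~b & c)), 0
3. a | (~b & c), 0
4. ~b & c, 0
5. ~b, 0
6. c, 0
Accessibility: 0R0
The negation has an open branch (countermodel exists).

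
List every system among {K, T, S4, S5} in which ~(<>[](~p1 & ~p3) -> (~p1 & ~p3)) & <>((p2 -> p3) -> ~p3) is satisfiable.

S4-tableau for the formula:
1. ~(<>[](~p1 & ~p3) -> (~p1 & ~p3)) & <>((p2 -> p3) -> ~p3), w0
2. ~(<>[](~p1 & ~p3) -> (~p1 & ~p3)), w0
3. <>((p2 -> p3) -> ~p3), w0
4. <>[](~p1 & ~p3), w0
5. ~(~p1 & ~p3), w0
6. p3, w0
7. (p2 -> p3) -> ~p3, w1
8. ~p3, w1
9. [](~p1 & ~p3), w2
10. ~p1 & ~p3, w2
11. ~p1, w2
12. ~p3, w2
Accessibility: w0Rw0, w0Rw1, w0Rw2, w1Rw1, w2Rw2
Complete open branch: satisfiable in S4, hence also in K, T (this S4-model is also a K-model and a T-model).
S5-tableau for the formula:
1. ~(<>[](~p1 & ~p3) -> (~p1 & ~p3)) & <>((p2 -> p3) -> ~p3), w0
2. ~(<>[](~p1 & ~p3) -> (~p1 & ~p3)), w0
3. <>((p2 -> p3) -> ~p3), w0
4. <>[](~p1 & ~p3), w0
5. ~(~p1 & ~p3), w0
6. p3, w0
7. (p2 -> p3) -> ~p3, w1
8. ~(p2 -> p3), w1
9. p2, w1
10. ~p3, w1
11. [](~p1 & ~p3), w2
12. ~p1 & ~p3, w0
13. ~p1, w0
14. ~p3, w0
Accessibility: w0Rw0, w0Rw1, w0Rw2, w1Rw0, w1Rw1, w1Rw2, w2Rw0, w2Rw1, w2Rw2
Branch closes: p3 and ~p3 both at w0.
Every branch closes (one shown): unsatisfiable in S5.

K, T, S4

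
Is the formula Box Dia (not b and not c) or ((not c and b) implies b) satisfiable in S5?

1. Box Dia (not b and not c) or ((not c and b) implies b), 0
2. (not c and b) implies b, 0
3. b, 0
Accessibility: 0R0

Yes, satisfiable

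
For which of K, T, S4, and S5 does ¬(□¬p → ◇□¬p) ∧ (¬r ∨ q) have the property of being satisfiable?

T-tableau for the formula:
1. ¬(□¬p → ◇□¬p) ∧ (¬r ∨ q), w0
2. ¬(□¬p → ◇□¬p), w0
3. ¬r ∨ q, w0
4. □¬p, w0
5. ¬◇□¬p, w0
6. ¬p, w0
7. ¬□¬p, w0
8. q, w0
9. p, w1
10. ¬p, w1
Accessibility: w0Rw0, w0Rw1, w1Rw1
Branch closes: p and ¬p both at w1.
Every branch closes (one shown): unsatisfiable in T, hence also in S4, S5 (every S4/S5-frame is a T-frame).
K-tableau for the formula:
1. ¬(□¬p → ◇□¬p) ∧ (¬r ∨ q), w0
2. ¬(□¬p → ◇□¬p), w0
3. ¬r ∨ q, w0
4. □¬p, w0
5. ¬◇□¬p, w0
6. q, w0
Complete open branch: satisfiable in K.

K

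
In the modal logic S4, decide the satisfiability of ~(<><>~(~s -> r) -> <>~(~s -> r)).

1. ~(<><>~(~s -> r) -> <>~(~s -> r)), u
2. <><>~(~s -> r), u
3. ~<>~(~s -> r), u
4. ~s -> r, u
5. r, u
6. <>~(~s -> r), v
7. ~s -> r, v
8. r, v
9. ~(~s -> r), w
10. ~s, w
11. ~r, w
12. ~s -> r, w
13. r, w
Accessibility: uRu, uRv, uRw, vRv, vRw, wRw
Branch closes: r and ~r both at w.
(One branch shown.) All branches close.

Unsatisfiable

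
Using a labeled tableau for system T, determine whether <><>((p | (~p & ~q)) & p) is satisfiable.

Satisfiable (open branch found)

1. <><>((p | (~p & ~q)) & p), u
2. <>((p | (~p & ~q)) & p), v
3. (p | (~p & ~q)) & p, w
4. p | (~p & ~q), w
5. p, w
Accessibility: uRu, uRv, vRv, vRw, wRw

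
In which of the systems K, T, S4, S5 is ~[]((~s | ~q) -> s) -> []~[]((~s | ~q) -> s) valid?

S4-tableau for the negation ~(~[]((~s | ~q) -> s) -> []~[]((~s | ~q) -> s)):
1. ~(~[]((~s | ~q) -> s) -> []~[]((~s | ~q) -> s)), w0
2. ~[]((~s | ~q) -> s), w0
3. ~[]~[]((~s | ~q) -> s), w0
4. ~((~s | ~q) -> s), w1
5. ~s | ~q, w1
6. ~s, w1
7. ~q, w1
8. []((~s | ~q) -> s), w2
9. (~s | ~q) -> s, w2
10. s, w2
Accessibility: w0Rw0, w0Rw1, w0Rw2, w1Rw1, w2Rw2
Complete open branch: countermodel on an S4-frame, so not valid in S4, nor in K, T (the same frame is also a K-frame and a T-frame).
S5-tableau for the negation ~(~[]((~s | ~q) -> s) -> []~[]((~s | ~q) -> s)):
1. ~(~[]((~s | ~q) -> s) -> []~[]((~s | ~q) -> s)), w0
2. ~[]((~s | ~q) -> s), w0
3. ~[]~[]((~s | ~q) -> s), w0
4. ~((~s | ~q) -> s), w1
5. ~s | ~q, w1
6. ~s, w1
7. ~q, w1
8. []((~s | ~q) -> s), w2
9. (~s | ~q) -> s, w0
10. (~s | ~q) -> s, w1
11. (~s | ~q) -> s, w2
12. ~(~s | ~q), w0
13. s, w0
14. q, w0
15. ~(~s | ~q), w1
16. s, w1
17. q, w1
Accessibility: w0Rw0, w0Rw1, w0Rw2, w1Rw0, w1Rw1, w1Rw2, w2Rw0, w2Rw1, w2Rw2
Branch closes: s and ~s both at w1.
Every branch closes (one shown): valid in S5.

S5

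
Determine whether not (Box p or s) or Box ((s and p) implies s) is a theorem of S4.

Yes, valid

Tableau for the negation not (not (Box p or s) or Box ((s and p) implies s)):
1. not (not (Box p or s) or Box ((s and p) implies s)), u
2. Box p or s, u   [neg-or-rule on 1]
3. not Box ((s and p) implies s), u   [neg-or-rule on 1]
4. Box p, u   [or-rule on 2 (branches; this branch)]
5. p, u   [Box-rule on 4 via uRu]
6. not ((s and p) implies s), v   [neg-Box-rule on 3: fresh world v, uRv]
7. s and p, v   [neg-implies-rule on 6]
8. not s, v   [neg-implies-rule on 6]
9. s, v   [and-rule on 7]
10. p, v   [and-rule on 7]
Accessibility: uRu, uRv, vRv
Branch closes: s and not s both at v.
Every branch of the negation's tableau closes; the branch above is one of them.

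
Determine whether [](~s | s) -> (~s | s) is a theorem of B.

Tableau for the negation ~([](~s | s) -> (~s | s)):
1. ~([](~s | s) -> (~s | s)), 0
2. [](~s | s), 0
3. ~(~s | s), 0
4. s, 0
5. ~s, 0
Accessibility: 0R0
Branch closes: s and ~s both at 0.
Every branch of the negation's tableau closes; the branch above is one of them.

Yes, valid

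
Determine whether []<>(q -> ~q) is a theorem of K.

Tableau for the negation ~[]<>(q -> ~q):
1. ~[]<>(q -> ~q), 0
2. ~<>(q -> ~q), 1
Accessibility: 0R1
The negation has an open branch (countermodel exists).

No, not valid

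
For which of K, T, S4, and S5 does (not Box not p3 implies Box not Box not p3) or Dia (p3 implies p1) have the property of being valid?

T, S4, S5

T-tableau for the negation not ((not Box not p3 implies Box not Box not p3) or Dia (p3 implies p1)):
1. not ((not Box not p3 implies Box not Box not p3) or Dia (p3 implies p1)), u
2. not (not Box not p3 implies Box not Box not p3), u   [neg-or-rule on 1]
3. not Dia (p3 implies p1), u   [neg-or-rule on 1]
4. not Box not p3, u   [neg-implies-rule on 2]
5. not Box not Box not p3, u   [neg-implies-rule on 2]
6. not (p3 implies p1), u   [neg-Dia-rule on 3 via uRu]
7. p3, u   [neg-implies-rule on 6]
8. not p1, u   [neg-implies-rule on 6]
9. p3, v   [neg-Box-rule on 4: fresh world v, uRv]
10. not (p3 implies p1), v   [neg-Dia-rule on 3 via uRv]
11. not p1, v   [neg-implies-rule on 10]
12. Box not p3, w   [neg-Box-rule on 5: fresh world w, uRw]
13. not (p3 implies p1), w   [neg-Dia-rule on 3 via uRw]
14. p3, w   [neg-implies-rule on 13]
15. not p1, w   [neg-implies-rule on 13]
16. not p3, w   [Box-rule on 12 via wRw]
Accessibility: uRu, uRv, uRw, vRv, wRw
Branch closes: p3 and not p3 both at w.
Every branch closes (one shown): valid in T, hence also in S4, S5 (every theorem of T is a theorem of S4 and S5).
K-tableau for the negation not ((not Box not p3 implies Box not Box not p3) or Dia (p3 implies p1)):
1. not ((not Box not p3 implies Box not Box not p3) or Dia (p3 implies p1)), u
2. not (not Box not p3 implies Box not Box not p3), u   [neg-or-rule on 1]
3. not Dia (p3 implies p1), u   [neg-or-rule on 1]
4. not Box not p3, u   [neg-implies-rule on 2]
5. not Box not Box not p3, u   [neg-implies-rule on 2]
6. p3, v   [neg-Box-rule on 4: fresh world v, uRv]
7. not (p3 implies p1), v   [neg-Dia-rule on 3 via uRv]
8. not p1, v   [neg-implies-rule on 7]
9. Box not p3, w   [neg-Box-rule on 5: fresh world w, uRw]
10. not (p3 implies p1), w   [neg-Dia-rule on 3 via uRw]
11. p3, w   [neg-implies-rule on 10]
12. not p1, w   [neg-implies-rule on 10]
Accessibility: uRv, uRw
Complete open branch: countermodel on a K-frame, so not valid in K.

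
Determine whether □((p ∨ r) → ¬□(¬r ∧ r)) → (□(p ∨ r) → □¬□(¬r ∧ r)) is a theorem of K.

Tableau for the negation ¬(□((p ∨ r) → ¬□(¬r ∧ r)) → (□(p ∨ r) → □¬□(¬r ∧ r))):
1. ¬(□((p ∨ r) → ¬□(¬r ∧ r)) → (□(p ∨ r) → □¬□(¬r ∧ r))), w0
2. □((p ∨ r) → ¬□(¬r ∧ r)), w0
3. ¬(□(p ∨ r) → □¬□(¬r ∧ r)), w0
4. □(p ∨ r), w0
5. ¬□¬□(¬r ∧ r), w0
6. □(¬r ∧ r), w1
7. (p ∨ r) → ¬□(¬r ∧ r), w1
8. p ∨ r, w1
9. ¬□(¬r ∧ r), w1
10. r, w1
11. ¬(¬r ∧ r), w2
12. ¬r ∧ r, w2
13. ¬r, w2
14. r, w2
Accessibility: w0Rw1, w1Rw2
Branch closes: r and ¬r both at w2.
All branches of the negation close; one closing branch shown above.

Yes, valid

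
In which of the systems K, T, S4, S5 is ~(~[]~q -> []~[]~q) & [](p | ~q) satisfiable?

S4-tableau for the formula:
1. ~(~[]~q -> []~[]~q) & [](p | ~q), 0
2. ~(~[]~q -> []~[]~q), 0   [&-rule on 1]
3. [](p | ~q), 0   [&-rule on 1]
4. ~[]~q, 0   [~->-rule on 2]
5. ~[]~[]~q, 0   [~->-rule on 2]
6. p | ~q, 0   [[]-rule on 3 via 0R0]
7. ~q, 0   [|-rule on 6 (branches; this branch)]
8. q, 1   [~[]-rule on 4: fresh world 1, 0R1]
9. p | ~q, 1   [[]-rule on 3 via 0R1]
10. p, 1   [|-rule on 9 (branches; this branch)]
11. []~q, 2   [~[]-rule on 5: fresh world 2, 0R2]
12. p | ~q, 2   [[]-rule on 3 via 0R2]
13. ~q, 2   [[]-rule on 11 via 2R2]
Accessibility: 0R0, 0R1, 0R2, 1R1, 2R2
Complete open branch: satisfiable in S4, hence also in K, T (this S4-model is also a K-model and a T-model).
S5-tableau for the formula:
1. ~(~[]~q -> []~[]~q) & [](p | ~q), 0
2. ~(~[]~q -> []~[]~q), 0   [&-rule on 1]
3. [](p | ~q), 0   [&-rule on 1]
4. ~[]~q, 0   [~->-rule on 2]
5. ~[]~[]~q, 0   [~->-rule on 2]
6. p | ~q, 0   [[]-rule on 3 via 0R0]
7. p, 0   [|-rule on 6 (branches; this branch)]
8. q, 1   [~[]-rule on 4: fresh world 1, 0R1]
9. p | ~q, 1   [[]-rule on 3 via 0R1]
10. p, 1   [|-rule on 9 (branches; this branch)]
11. []~q, 2   [~[]-rule on 5: fresh world 2, 0R2]
12. p | ~q, 2   [[]-rule on 3 via 0R2]
13. ~q, 0   [[]-rule on 11 via 2R0]
14. ~q, 1   [[]-rule on 11 via 2R1]
Accessibility: 0R0, 0R1, 0R2, 1R0, 1R1, 1R2, 2R0, 2R1, 2R2
Branch closes: q and ~q both at 1.
Every branch closes (one shown): unsatisfiable in S5.

K, T, S4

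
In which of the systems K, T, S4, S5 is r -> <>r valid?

T-tableau for the negation ~(r -> <>r):
1. ~(r -> <>r), u
2. r, u
3. ~<>r, u
4. ~r, u
Accessibility: uRu
Branch closes: r and ~r both at u.
Every branch closes (one shown): valid in T, hence also in S4, S5 (every theorem of T is a theorem of S4 and S5).
K-tableau for the negation ~(r -> <>r):
1. ~(r -> <>r), u
2. r, u
3. ~<>r, u
Complete open branch: countermodel on a K-frame, so not valid in K.

T, S4, S5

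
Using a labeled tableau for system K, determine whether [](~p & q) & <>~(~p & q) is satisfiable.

Unsatisfiable

1. [](~p & q) & <>~(~p & q), w0
2. [](~p & q), w0
3. <>~(~p & q), w0
4. ~(~p & q), w1
5. ~p & q, w1
6. ~p, w1
7. q, w1
8. ~q, w1
Accessibility: w0Rw1
Branch closes: q and ~q both at w1.
All branches of the tableau close; one closing branch shown above.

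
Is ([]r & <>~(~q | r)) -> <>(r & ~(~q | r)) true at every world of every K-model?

Tableau for the negation ~(([]r & <>~(~q | r)) -> <>(r & ~(~q | r))):
1. ~(([]r & <>~(~q | r)) -> <>(r & ~(~q | r))), w0
2. []r & <>~(~q | r), w0
3. ~<>(r & ~(~q | r)), w0
4. []r, w0
5. <>~(~q | r), w0
6. ~(~q | r), w1
7. q, w1
8. ~r, w1
9. ~(r & ~(~q | r)), w1
10. r, w1
Accessibility: w0Rw1
Branch closes: r and ~r both at w1.
All branches of the negation close; one closing branch shown above.

Yes, valid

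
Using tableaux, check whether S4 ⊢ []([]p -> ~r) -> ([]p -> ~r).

Tableau for the negation ~([]([]p -> ~r) -> ([]p -> ~r)):
1. ~([]([]p -> ~r) -> ([]p -> ~r)), w0
2. []([]p -> ~r), w0
3. ~([]p -> ~r), w0
4. []p, w0
5. r, w0
6. []p -> ~r, w0
7. p, w0
8. ~[]p, w0
9. ~p, w1
10. []p -> ~r, w1
11. p, w1
Accessibility: w0Rw0, w0Rw1, w1Rw1
Branch closes: p and ~p both at w1.
Every branch of the negation's tableau closes; the branch above is one of them.

Valid in S4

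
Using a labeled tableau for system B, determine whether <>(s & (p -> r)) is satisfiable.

Satisfiable

1. <>(s & (p -> r)), u
2. s & (p -> r), v   [<>-rule on 1: fresh world v, uRv]
3. s, v   [&-rule on 2]
4. p -> r, v   [&-rule on 2]
5. r, v   [->-rule on 4 (branches; this branch)]
Accessibility: uRu, uRv, vRu, vRv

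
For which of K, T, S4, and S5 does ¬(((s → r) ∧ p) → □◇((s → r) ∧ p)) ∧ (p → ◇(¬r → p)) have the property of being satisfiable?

S5-tableau for the formula:
1. ¬(((s → r) ∧ p) → □◇((s → r) ∧ p)) ∧ (p → ◇(¬r → p)), w0
2. ¬(((s → r) ∧ p) → □◇((s → r) ∧ p)), w0
3. p → ◇(¬r → p), w0
4. (s → r) ∧ p, w0
5. ¬□◇((s → r) ∧ p), w0
6. s → r, w0
7. p, w0
8. ◇(¬r → p), w0
9. r, w0
10. ¬◇((s → r) ∧ p), w1
11. ¬((s → r) ∧ p), w0
12. ¬((s → r) ∧ p), w1
13. ¬(s → r), w0
14. s, w0
15. ¬r, w0
Accessibility: w0Rw0, w0Rw1, w1Rw0, w1Rw1
Branch closes: r and ¬r both at w0.
Every branch closes (one shown): unsatisfiable in S5.
S4-tableau for the formula:
1. ¬(((s → r) ∧ p) → □◇((s → r) ∧ p)) ∧ (p → ◇(¬r → p)), w0
2. ¬(((s → r) ∧ p) → □◇((s → r) ∧ p)), w0
3. p → ◇(¬r → p), w0
4. (s → r) ∧ p, w0
5. ¬□◇((s → r) ∧ p), w0
6. s → r, w0
7. p, w0
8. ◇(¬r → p), w0
9. r, w0
10. ¬◇((s → r) ∧ p), w1
11. ¬((s → r) ∧ p), w1
12. ¬p, w1
13. ¬r → p, w2
14. p, w2
Accessibility: w0Rw0, w0Rw1, w0Rw2, w1Rw1, w2Rw2
Complete open branch: satisfiable in S4, hence also in K, T (this S4-model is also a K-model and a T-model).

K, T, S4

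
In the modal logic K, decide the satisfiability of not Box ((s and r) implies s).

No, unsatisfiable

1. not Box ((s and r) implies s), u
2. not ((s and r) implies s), v
3. s and r, v
4. not s, v
5. s, v
6. r, v
Accessibility: uRv
Branch closes: s and not s both at v.
Every branch closes; the branch above is one of them.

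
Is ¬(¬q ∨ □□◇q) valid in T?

Not valid

Tableau for the negation ¬q ∨ □□◇q:
1. ¬q ∨ □□◇q, u
2. □□◇q, u   [∨-rule on 1 (branches; this branch)]
3. □◇q, u   [□-rule on 2 via uRu]
4. ◇q, u   [□-rule on 3 via uRu]
5. q, v   [◇-rule on 4: fresh world v, uRv]
6. □◇q, v   [□-rule on 2 via uRv]
7. ◇q, v   [□-rule on 3 via uRv]
8. q, w   [◇-rule on 7: fresh world w, vRw]
9. ◇q, w   [□-rule on 6 via vRw]
10. q, x   [◇-rule on 9: fresh world x, wRx]
Accessibility: uRu, uRv, vRv, vRw, wRw, wRx, xRx
The negation has an open branch (countermodel exists).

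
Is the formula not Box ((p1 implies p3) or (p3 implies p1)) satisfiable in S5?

1. not Box ((p1 implies p3) or (p3 implies p1)), 0
2. not ((p1 implies p3) or (p3 implies p1)), 1   [neg-Box-rule on 1: fresh world 1, 0R1]
3. not (p1 implies p3), 1   [neg-or-rule on 2]
4. not (p3 implies p1), 1   [neg-or-rule on 2]
5. p1, 1   [neg-implies-rule on 3]
6. not p3, 1   [neg-implies-rule on 3]
7. p3, 1   [neg-implies-rule on 4]
8. not p1, 1   [neg-implies-rule on 4]
Accessibility: 0R0, 0R1, 1R0, 1R1
Branch closes: p3 and not p3 both at 1.
(One branch shown.) All branches close.

No, unsatisfiable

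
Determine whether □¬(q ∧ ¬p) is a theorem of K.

Tableau for the negation ¬□¬(q ∧ ¬p):
1. ¬□¬(q ∧ ¬p), 0
2. q ∧ ¬p, 1   [¬□-rule on 1: fresh world 1, 0R1]
3. q, 1   [∧-rule on 2]
4. ¬p, 1   [∧-rule on 2]
Accessibility: 0R1
The negation has an open branch (countermodel exists).

Invalid (countermodel exists)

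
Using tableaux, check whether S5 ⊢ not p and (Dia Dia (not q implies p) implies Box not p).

Tableau for the negation not (not p and (Dia Dia (not q implies p) implies Box not p)):
1. not (not p and (Dia Dia (not q implies p) implies Box not p)), w0
2. not (Dia Dia (not q implies p) implies Box not p), w0   [neg-and-rule on 1 (branches; this branch)]
3. Dia Dia (not q implies p), w0   [neg-implies-rule on 2]
4. not Box not p, w0   [neg-implies-rule on 2]
5. Dia (not q implies p), w1   [Dia-rule on 3: fresh world w1, w0Rw1]
6. p, w2   [neg-Box-rule on 4: fresh world w2, w0Rw2]
7. not q implies p, w3   [Dia-rule on 5: fresh world w3, w1Rw3]
8. p, w3   [implies-rule on 7 (branches; this branch)]
Accessibility: w0Rw0, w0Rw1, w0Rw2, w0Rw3, w1Rw0, w1Rw1, w1Rw2, w1Rw3, w2Rw0, w2Rw1, w2Rw2, w2Rw3, w3Rw0, w3Rw1, w3Rw2, w3Rw3
The negation has an open branch (countermodel exists).

Invalid (countermodel exists)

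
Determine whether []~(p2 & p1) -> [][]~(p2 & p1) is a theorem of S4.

Tableau for the negation ~([]~(p2 & p1) -> [][]~(p2 & p1)):
1. ~([]~(p2 & p1) -> [][]~(p2 & p1)), w0
2. []~(p2 & p1), w0   [~->-rule on 1]
3. ~[][]~(p2 & p1), w0   [~->-rule on 1]
4. ~(p2 & p1), w0   [[]-rule on 2 via w0Rw0]
5. ~p1, w0   [~&-rule on 4 (branches; this branch)]
6. ~[]~(p2 & p1), w1   [~[]-rule on 3: fresh world w1, w0Rw1]
7. ~(p2 & p1), w1   [[]-rule on 2 via w0Rw1]
8. ~p1, w1   [~&-rule on 7 (branches; this branch)]
9. p2 & p1, w2   [~[]-rule on 6: fresh world w2, w1Rw2]
10. p2, w2   [&-rule on 9]
11. p1, w2   [&-rule on 9]
12. ~(p2 & p1), w2   [[]-rule on 2 via w0Rw2]
13. ~p1, w2   [~&-rule on 12 (branches; this branch)]
Accessibility: w0Rw0, w0Rw1, w0Rw2, w1Rw1, w1Rw2, w2Rw2
Branch closes: p1 and ~p1 both at w2.
All branches of the negation close; one closing branch shown above.

Valid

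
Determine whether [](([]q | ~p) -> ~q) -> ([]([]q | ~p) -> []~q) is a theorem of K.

Valid in K

Tableau for the negation ~([](([]q | ~p) -> ~q) -> ([]([]q | ~p) -> []~q)):
1. ~([](([]q | ~p) -> ~q) -> ([]([]q | ~p) -> []~q)), 0
2. [](([]q | ~p) -> ~q), 0
3. ~([]([]q | ~p) -> []~q), 0
4. []([]q | ~p), 0
5. ~[]~q, 0
6. q, 1
7. ([]q | ~p) -> ~q, 1
8. []q | ~p, 1
9. ~([]q | ~p), 1
10. ~[]q, 1
11. p, 1
12. []q, 1
13. ~q, 2
14. q, 2
Accessibility: 0R1, 1R2
Branch closes: q and ~q both at 2.
All branches of the negation close; one closing branch shown above.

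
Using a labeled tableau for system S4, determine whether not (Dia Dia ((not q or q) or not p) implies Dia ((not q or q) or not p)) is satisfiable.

1. not (Dia Dia ((not q or q) or not p) implies Dia ((not q or q) or not p)), 0
2. Dia Dia ((not q or q) or not p), 0
3. not Dia ((not q or q) or not p), 0
4. not ((not q or q) or not p), 0
5. not (not q or q), 0
6. p, 0
7. q, 0
8. not q, 0
Accessibility: 0R0
Branch closes: q and not q both at 0.
(One branch shown.) All branches close.

Unsatisfiable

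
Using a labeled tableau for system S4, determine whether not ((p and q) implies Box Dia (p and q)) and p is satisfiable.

Satisfiable

1. not ((p and q) implies Box Dia (p and q)) and p, w0
2. not ((p and q) implies Box Dia (p and q)), w0
3. p, w0
4. p and q, w0
5. not Box Dia (p and q), w0
6. q, w0
7. not Dia (p and q), w1
8. not (p and q), w1
9. not q, w1
Accessibility: w0Rw0, w0Rw1, w1Rw1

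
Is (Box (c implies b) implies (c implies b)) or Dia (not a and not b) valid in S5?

Tableau for the negation not ((Box (c implies b) implies (c implies b)) or Dia (not a and not b)):
1. not ((Box (c implies b) implies (c implies b)) or Dia (not a and not b)), u
2. not (Box (c implies b) implies (c implies b)), u
3. not Dia (not a and not b), u
4. Box (c implies b), u
5. not (c implies b), u
6. c, u
7. not b, u
8. not (not a and not b), u
9. c implies b, u
10. a, u
11. b, u
Accessibility: uRu
Branch closes: b and not b both at u.
All branches of the negation close; one closing branch shown above.

Valid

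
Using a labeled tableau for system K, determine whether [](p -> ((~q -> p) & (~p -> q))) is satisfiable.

1. [](p -> ((~q -> p) & (~p -> q))), w0

Satisfiable (open branch found)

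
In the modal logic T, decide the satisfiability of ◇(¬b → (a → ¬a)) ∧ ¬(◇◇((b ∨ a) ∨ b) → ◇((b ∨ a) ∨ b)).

Satisfiable

1. ◇(¬b → (a → ¬a)) ∧ ¬(◇◇((b ∨ a) ∨ b) → ◇((b ∨ a) ∨ b)), w0
2. ◇(¬b → (a → ¬a)), w0   [∧-rule on 1]
3. ¬(◇◇((b ∨ a) ∨ b) → ◇((b ∨ a) ∨ b)), w0   [∧-rule on 1]
4. ◇◇((b ∨ a) ∨ b), w0   [¬→-rule on 3]
5. ¬◇((b ∨ a) ∨ b), w0   [¬→-rule on 3]
6. ¬((b ∨ a) ∨ b), w0   [¬◇-rule on 5 via w0Rw0]
7. ¬(b ∨ a), w0   [¬∨-rule on 6]
8. ¬b, w0   [¬∨-rule on 6]
9. ¬a, w0   [¬∨-rule on 7]
10. ¬b → (a → ¬a), w1   [◇-rule on 2: fresh world w1, w0Rw1]
11. ¬((b ∨ a) ∨ b), w1   [¬◇-rule on 5 via w0Rw1]
12. ¬(b ∨ a), w1   [¬∨-rule on 11]
13. ¬b, w1   [¬∨-rule on 11]
14. ¬a, w1   [¬∨-rule on 12]
15. a → ¬a, w1   [→-rule on 10 (branches; this branch)]
16. ◇((b ∨ a) ∨ b), w2   [◇-rule on 4: fresh world w2, w0Rw2]
17. ¬((b ∨ a) ∨ b), w2   [¬◇-rule on 5 via w0Rw2]
18. ¬(b ∨ a), w2   [¬∨-rule on 17]
19. ¬b, w2   [¬∨-rule on 17]
20. ¬a, w2   [¬∨-rule on 18]
21. (b ∨ a) ∨ b, w3   [◇-rule on 16: fresh world w3, w2Rw3]
22. b, w3   [∨-rule on 21 (branches; this branch)]
Accessibility: w0Rw0, w0Rw1, w0Rw2, w1Rw1, w2Rw2, w2Rw3, w3Rw3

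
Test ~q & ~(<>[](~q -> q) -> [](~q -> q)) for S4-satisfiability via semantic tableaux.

1. ~q & ~(<>[](~q -> q) -> [](~q -> q)), u
2. ~q, u
3. ~(<>[](~q -> q) -> [](~q -> q)), u
4. <>[](~q -> q), u
5. ~[](~q -> q), u
6. [](~q -> q), v
7. ~q -> q, v
8. q, v
9. ~(~q -> q), w
10. ~q, w
Accessibility: uRu, uRv, uRw, vRv, wRw

Satisfiable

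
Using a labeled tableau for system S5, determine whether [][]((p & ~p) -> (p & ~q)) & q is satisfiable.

1. [][]((p & ~p) -> (p & ~q)) & q, u
2. [][]((p & ~p) -> (p & ~q)), u
3. q, u
4. []((p & ~p) -> (p & ~q)), u
5. (p & ~p) -> (p & ~q), u
6. ~(p & ~p), u
7. p, u
Accessibility: uRu

Satisfiable (open branch found)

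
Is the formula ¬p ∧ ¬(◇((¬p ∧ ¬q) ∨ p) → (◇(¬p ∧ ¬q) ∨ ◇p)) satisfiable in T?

1. ¬p ∧ ¬(◇((¬p ∧ ¬q) ∨ p) → (◇(¬p ∧ ¬q) ∨ ◇p)), 0
2. ¬p, 0
3. ¬(◇((¬p ∧ ¬q) ∨ p) → (◇(¬p ∧ ¬q) ∨ ◇p)), 0
4. ◇((¬p ∧ ¬q) ∨ p), 0
5. ¬(◇(¬p ∧ ¬q) ∨ ◇p), 0
6. ¬◇(¬p ∧ ¬q), 0
7. ¬◇p, 0
8. ¬(¬p ∧ ¬q), 0
9. q, 0
10. (¬p ∧ ¬q) ∨ p, 1
11. ¬(¬p ∧ ¬q), 1
12. ¬p, 1
13. ¬p ∧ ¬q, 1
14. ¬q, 1
15. q, 1
Accessibility: 0R0, 0R1, 1R1
Branch closes: q and ¬q both at 1.
Every branch closes; the branch above is one of them.

Unsatisfiable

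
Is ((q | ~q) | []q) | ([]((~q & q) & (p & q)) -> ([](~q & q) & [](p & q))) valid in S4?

Valid

Tableau for the negation ~(((q | ~q) | []q) | ([]((~q & q) & (p & q)) -> ([](~q & q) & [](p & q)))):
1. ~(((q | ~q) | []q) | ([]((~q & q) & (p & q)) -> ([](~q & q) & [](p & q)))), u
2. ~((q | ~q) | []q), u   [~|-rule on 1]
3. ~([]((~q & q) & (p & q)) -> ([](~q & q) & [](p & q))), u   [~|-rule on 1]
4. ~(q | ~q), u   [~|-rule on 2]
5. ~[]q, u   [~|-rule on 2]
6. []((~q & q) & (p & q)), u   [~->-rule on 3]
7. ~([](~q & q) & [](p & q)), u   [~->-rule on 3]
8. ~q, u   [~|-rule on 4]
9. q, u   [~|-rule on 4]
Accessibility: uRu
Branch closes: q and ~q both at u.
Every branch of the negation's tableau closes; the branch above is one of them.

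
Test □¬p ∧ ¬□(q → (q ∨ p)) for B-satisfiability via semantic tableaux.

Unsatisfiable

1. □¬p ∧ ¬□(q → (q ∨ p)), u
2. □¬p, u   [∧-rule on 1]
3. ¬□(q → (q ∨ p)), u   [∧-rule on 1]
4. ¬p, u   [□-rule on 2 via uRu]
5. ¬(q → (q ∨ p)), v   [¬□-rule on 3: fresh world v, uRv]
6. q, v   [¬→-rule on 5]
7. ¬(q ∨ p), v   [¬→-rule on 5]
8. ¬q, v   [¬∨-rule on 7]
9. ¬p, v   [¬∨-rule on 7]
Accessibility: uRu, uRv, vRu, vRv
Branch closes: q and ¬q both at v.
All branches of the tableau close; one closing branch shown above.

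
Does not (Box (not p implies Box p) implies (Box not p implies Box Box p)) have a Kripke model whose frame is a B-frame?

1. not (Box (not p implies Box p) implies (Box not p implies Box Box p)), 0
2. Box (not p implies Box p), 0   [neg-implies-rule on 1]
3. not (Box not p implies Box Box p), 0   [neg-implies-rule on 1]
4. Box not p, 0   [neg-implies-rule on 3]
5. not Box Box p, 0   [neg-implies-rule on 3]
6. not p implies Box p, 0   [Box-rule on 2 via 0R0]
7. not p, 0   [Box-rule on 4 via 0R0]
8. Box p, 0   [implies-rule on 6 (branches; this branch)]
9. p, 0   [Box-rule on 8 via 0R0]
Accessibility: 0R0
Branch closes: p and not p both at 0.
Every branch closes; the branch above is one of them.

No, unsatisfiable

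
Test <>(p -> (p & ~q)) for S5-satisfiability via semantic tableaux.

Satisfiable (open branch found)

1. <>(p -> (p & ~q)), 0
2. p -> (p & ~q), 1
3. p & ~q, 1
4. p, 1
5. ~q, 1
Accessibility: 0R0, 0R1, 1R0, 1R1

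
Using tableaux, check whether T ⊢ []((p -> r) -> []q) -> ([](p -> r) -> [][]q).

Tableau for the negation ~([]((p -> r) -> []q) -> ([](p -> r) -> [][]q)):
1. ~([]((p -> r) -> []q) -> ([](p -> r) -> [][]q)), u
2. []((p -> r) -> []q), u
3. ~([](p -> r) -> [][]q), u
4. [](p -> r), u
5. ~[][]q, u
6. (p -> r) -> []q, u
7. p -> r, u
8. []q, u
9. q, u
10. r, u
11. ~[]q, v
12. (p -> r) -> []q, v
13. p -> r, v
14. q, v
15. []q, v
16. r, v
17. ~q, w
18. q, w
Accessibility: uRu, uRv, vRv, vRw, wRw
Branch closes: q and ~q both at w.
Every branch of the negation's tableau closes; the branch above is one of them.

Yes, valid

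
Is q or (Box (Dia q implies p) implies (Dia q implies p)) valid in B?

Valid in B

Tableau for the negation not (q or (Box (Dia q implies p) implies (Dia q implies p))):
1. not (q or (Box (Dia q implies p) implies (Dia q implies p))), 0
2. not q, 0
3. not (Box (Dia q implies p) implies (Dia q implies p)), 0
4. Box (Dia q implies p), 0
5. not (Dia q implies p), 0
6. Dia q, 0
7. not p, 0
8. Dia q implies p, 0
9. not Dia q, 0
10. q, 1
11. Dia q implies p, 1
12. not q, 1
Accessibility: 0R0, 0R1, 1R0, 1R1
Branch closes: q and not q both at 1.
Every branch of the negation's tableau closes; the branch above is one of them.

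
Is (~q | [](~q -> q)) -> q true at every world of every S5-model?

Tableau for the negation ~((~q | [](~q -> q)) -> q):
1. ~((~q | [](~q -> q)) -> q), u
2. ~q | [](~q -> q), u
3. ~q, u
Accessibility: uRu
The negation has an open branch (countermodel exists).

Invalid (countermodel exists)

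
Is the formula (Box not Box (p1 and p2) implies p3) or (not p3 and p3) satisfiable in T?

1. (Box not Box (p1 and p2) implies p3) or (not p3 and p3), w0
2. Box not Box (p1 and p2) implies p3, w0
3. p3, w0
Accessibility: w0Rw0

Satisfiable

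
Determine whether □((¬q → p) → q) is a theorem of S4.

Tableau for the negation ¬□((¬q → p) → q):
1. ¬□((¬q → p) → q), u
2. ¬((¬q → p) → q), v
3. ¬q → p, v
4. ¬q, v
5. p, v
Accessibility: uRu, uRv, vRv
The negation has an open branch (countermodel exists).

Not valid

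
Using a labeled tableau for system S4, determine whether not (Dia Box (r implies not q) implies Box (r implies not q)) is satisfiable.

Satisfiable (open branch found)

1. not (Dia Box (r implies not q) implies Box (r implies not q)), 0
2. Dia Box (r implies not q), 0   [neg-implies-rule on 1]
3. not Box (r implies not q), 0   [neg-implies-rule on 1]
4. Box (r implies not q), 1   [Dia-rule on 2: fresh world 1, 0R1]
5. r implies not q, 1   [Box-rule on 4 via 1R1]
6. not q, 1   [implies-rule on 5 (branches; this branch)]
7. not (r implies not q), 2   [neg-Box-rule on 3: fresh world 2, 0R2]
8. r, 2   [neg-implies-rule on 7]
9. q, 2   [neg-implies-rule on 7]
Accessibility: 0R0, 0R1, 0R2, 1R1, 2R2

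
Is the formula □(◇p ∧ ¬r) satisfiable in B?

Yes, satisfiable

1. □(◇p ∧ ¬r), u
2. ◇p ∧ ¬r, u
3. ◇p, u
4. ¬r, u
5. p, v
6. ◇p ∧ ¬r, v
7. ◇p, v
8. ¬r, v
9. p, w
Accessibility: uRu, uRv, vRu, vRv, vRw, wRv, wRw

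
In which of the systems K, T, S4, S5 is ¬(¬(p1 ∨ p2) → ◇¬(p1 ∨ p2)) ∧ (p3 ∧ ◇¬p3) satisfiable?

K

T-tableau for the formula:
1. ¬(¬(p1 ∨ p2) → ◇¬(p1 ∨ p2)) ∧ (p3 ∧ ◇¬p3), 0
2. ¬(¬(p1 ∨ p2) → ◇¬(p1 ∨ p2)), 0
3. p3 ∧ ◇¬p3, 0
4. ¬(p1 ∨ p2), 0
5. ¬◇¬(p1 ∨ p2), 0
6. p3, 0
7. ◇¬p3, 0
8. ¬p1, 0
9. ¬p2, 0
10. p1 ∨ p2, 0
11. p2, 0
Accessibility: 0R0
Branch closes: p2 and ¬p2 both at 0.
Every branch closes (one shown): unsatisfiable in T, hence also in S4, S5 (every S4/S5-frame is a T-frame).
K-tableau for the formula:
1. ¬(¬(p1 ∨ p2) → ◇¬(p1 ∨ p2)) ∧ (p3 ∧ ◇¬p3), 0
2. ¬(¬(p1 ∨ p2) → ◇¬(p1 ∨ p2)), 0
3. p3 ∧ ◇¬p3, 0
4. ¬(p1 ∨ p2), 0
5. ¬◇¬(p1 ∨ p2), 0
6. p3, 0
7. ◇¬p3, 0
8. ¬p1, 0
9. ¬p2, 0
10. ¬p3, 1
11. p1 ∨ p2, 1
12. p2, 1
Accessibility: 0R1
Complete open branch: satisfiable in K.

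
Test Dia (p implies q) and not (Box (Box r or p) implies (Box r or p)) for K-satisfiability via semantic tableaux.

1. Dia (p implies q) and not (Box (Box r or p) implies (Box r or p)), w0
2. Dia (p implies q), w0
3. not (Box (Box r or p) implies (Box r or p)), w0
4. Box (Box r or p), w0
5. not (Box r or p), w0
6. not Box r, w0
7. not p, w0
8. p implies q, w1
9. Box r or p, w1
10. q, w1
11. p, w1
12. not r, w2
13. Box r or p, w2
14. p, w2
Accessibility: w0Rw1, w0Rw2

Yes, satisfiable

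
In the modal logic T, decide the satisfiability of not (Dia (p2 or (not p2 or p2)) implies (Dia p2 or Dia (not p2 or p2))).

Unsatisfiable

1. not (Dia (p2 or (not p2 or p2)) implies (Dia p2 or Dia (not p2 or p2))), w0
2. Dia (p2 or (not p2 or p2)), w0
3. not (Dia p2 or Dia (not p2 or p2)), w0
4. not Dia p2, w0
5. not Dia (not p2 or p2), w0
6. not p2, w0
7. not (not p2 or p2), w0
8. p2, w0
Accessibility: w0Rw0
Branch closes: p2 and not p2 both at w0.
Every branch closes; the branch above is one of them.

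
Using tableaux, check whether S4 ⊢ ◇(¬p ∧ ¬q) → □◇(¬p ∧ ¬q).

Tableau for the negation ¬(◇(¬p ∧ ¬q) → □◇(¬p ∧ ¬q)):
1. ¬(◇(¬p ∧ ¬q) → □◇(¬p ∧ ¬q)), u
2. ◇(¬p ∧ ¬q), u
3. ¬□◇(¬p ∧ ¬q), u
4. ¬p ∧ ¬q, v
5. ¬p, v
6. ¬q, v
7. ¬◇(¬p ∧ ¬q), w
8. ¬(¬p ∧ ¬q), w
9. q, w
Accessibility: uRu, uRv, uRw, vRv, wRw
The negation has an open branch (countermodel exists).

Not valid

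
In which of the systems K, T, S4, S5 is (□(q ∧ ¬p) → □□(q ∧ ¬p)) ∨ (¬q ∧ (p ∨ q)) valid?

S4-tableau for the negation ¬((□(q ∧ ¬p) → □□(q ∧ ¬p)) ∨ (¬q ∧ (p ∨ q))):
1. ¬((□(q ∧ ¬p) → □□(q ∧ ¬p)) ∨ (¬q ∧ (p ∨ q))), w0
2. ¬(□(q ∧ ¬p) → □□(q ∧ ¬p)), w0   [¬∨-rule on 1]
3. ¬(¬q ∧ (p ∨ q)), w0   [¬∨-rule on 1]
4. □(q ∧ ¬p), w0   [¬→-rule on 2]
5. ¬□□(q ∧ ¬p), w0   [¬→-rule on 2]
6. q ∧ ¬p, w0   [□-rule on 4 via w0Rw0]
7. q, w0   [∧-rule on 6]
8. ¬p, w0   [∧-rule on 6]
9. ¬□(q ∧ ¬p), w1   [¬□-rule on 5: fresh world w1, w0Rw1]
10. q ∧ ¬p, w1   [□-rule on 4 via w0Rw1]
11. q, w1   [∧-rule on 10]
12. ¬p, w1   [∧-rule on 10]
13. ¬(q ∧ ¬p), w2   [¬□-rule on 9: fresh world w2, w1Rw2]
14. q ∧ ¬p, w2   [□-rule on 4 via w0Rw2]
15. q, w2   [∧-rule on 14]
16. ¬p, w2   [∧-rule on 14]
17. p, w2   [¬∧-rule on 13 (branches; this branch)]
Accessibility: w0Rw0, w0Rw1, w0Rw2, w1Rw1, w1Rw2, w2Rw2
Branch closes: p and ¬p both at w2.
Every branch closes (one shown): valid in S4, hence also in S5 (every theorem of S4 is a theorem of S5).
T-tableau for the negation ¬((□(q ∧ ¬p) → □□(q ∧ ¬p)) ∨ (¬q ∧ (p ∨ q))):
1. ¬((□(q ∧ ¬p) → □□(q ∧ ¬p)) ∨ (¬q ∧ (p ∨ q))), w0
2. ¬(□(q ∧ ¬p) → □□(q ∧ ¬p)), w0   [¬∨-rule on 1]
3. ¬(¬q ∧ (p ∨ q)), w0   [¬∨-rule on 1]
4. □(q ∧ ¬p), w0   [¬→-rule on 2]
5. ¬□□(q ∧ ¬p), w0   [¬→-rule on 2]
6. q ∧ ¬p, w0   [□-rule on 4 via w0Rw0]
7. q, w0   [∧-rule on 6]
8. ¬p, w0   [∧-rule on 6]
9. ¬□(q ∧ ¬p), w1   [¬□-rule on 5: fresh world w1, w0Rw1]
10. q ∧ ¬p, w1   [□-rule on 4 via w0Rw1]
11. q, w1   [∧-rule on 10]
12. ¬p, w1   [∧-rule on 10]
13. ¬(q ∧ ¬p), w2   [¬□-rule on 9: fresh world w2, w1Rw2]
14. p, w2   [¬∧-rule on 13 (branches; this branch)]
Accessibility: w0Rw0, w0Rw1, w1Rw1, w1Rw2, w2Rw2
Complete open branch: countermodel on a T-frame, so not valid in T, nor in K (the same frame is also a K-frame).

S4, S5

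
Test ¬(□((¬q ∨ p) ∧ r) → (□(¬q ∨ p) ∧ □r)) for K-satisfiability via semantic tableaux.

Unsatisfiable (every branch closes)

1. ¬(□((¬q ∨ p) ∧ r) → (□(¬q ∨ p) ∧ □r)), w0
2. □((¬q ∨ p) ∧ r), w0
3. ¬(□(¬q ∨ p) ∧ □r), w0
4. ¬□(¬q ∨ p), w0
5. ¬(¬q ∨ p), w1
6. q, w1
7. ¬p, w1
8. (¬q ∨ p) ∧ r, w1
9. ¬q ∨ p, w1
10. r, w1
11. p, w1
Accessibility: w0Rw1
Branch closes: p and ¬p both at w1.
(One branch shown.) All branches close.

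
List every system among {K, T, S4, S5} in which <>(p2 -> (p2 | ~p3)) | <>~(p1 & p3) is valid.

T-tableau for the negation ~(<>(p2 -> (p2 | ~p3)) | <>~(p1 & p3)):
1. ~(<>(p2 -> (p2 | ~p3)) | <>~(p1 & p3)), u
2. ~<>(p2 -> (p2 | ~p3)), u
3. ~<>~(p1 & p3), u
4. ~(p2 -> (p2 | ~p3)), u
5. p2, u
6. ~(p2 | ~p3), u
7. ~p2, u
8. p3, u
Accessibility: uRu
Branch closes: p2 and ~p2 both at u.
Every branch closes (one shown): valid in T, hence also in S4, S5 (every theorem of T is a theorem of S4 and S5).
K-tableau for the negation ~(<>(p2 -> (p2 | ~p3)) | <>~(p1 & p3)):
1. ~(<>(p2 -> (p2 | ~p3)) | <>~(p1 & p3)), u
2. ~<>(p2 -> (p2 | ~p3)), u
3. ~<>~(p1 & p3), u
Complete open branch: countermodel on a K-frame, so not valid in K.

T, S4, S5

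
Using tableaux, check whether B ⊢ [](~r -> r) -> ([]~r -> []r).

Valid

Tableau for the negation ~([](~r -> r) -> ([]~r -> []r)):
1. ~([](~r -> r) -> ([]~r -> []r)), w0
2. [](~r -> r), w0   [~->-rule on 1]
3. ~([]~r -> []r), w0   [~->-rule on 1]
4. []~r, w0   [~->-rule on 3]
5. ~[]r, w0   [~->-rule on 3]
6. ~r -> r, w0   [[]-rule on 2 via w0Rw0]
7. ~r, w0   [[]-rule on 4 via w0Rw0]
8. r, w0   [->-rule on 6 (branches; this branch)]
Accessibility: w0Rw0
Branch closes: r and ~r both at w0.
All branches of the negation close; one closing branch shown above.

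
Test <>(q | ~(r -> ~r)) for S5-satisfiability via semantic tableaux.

Satisfiable

1. <>(q | ~(r -> ~r)), 0
2. q | ~(r -> ~r), 1
3. ~(r -> ~r), 1
4. r, 1
Accessibility: 0R0, 0R1, 1R0, 1R1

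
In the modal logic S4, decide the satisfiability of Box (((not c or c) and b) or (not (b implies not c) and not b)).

1. Box (((not c or c) and b) or (not (b implies not c) and not b)), 0
2. ((not c or c) and b) or (not (b implies not c) and not b), 0   [Box-rule on 1 via 0R0]
3. (not c or c) and b, 0   [or-rule on 2 (branches; this branch)]
4. not c or c, 0   [and-rule on 3]
5. b, 0   [and-rule on 3]
6. c, 0   [or-rule on 4 (branches; this branch)]
Accessibility: 0R0

Satisfiable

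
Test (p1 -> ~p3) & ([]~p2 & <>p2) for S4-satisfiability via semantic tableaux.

Unsatisfiable

1. (p1 -> ~p3) & ([]~p2 & <>p2), u
2. p1 -> ~p3, u
3. []~p2 & <>p2, u
4. []~p2, u
5. <>p2, u
6. ~p2, u
7. ~p3, u
8. p2, v
9. ~p2, v
Accessibility: uRu, uRv, vRv
Branch closes: p2 and ~p2 both at v.
(One branch shown.) All branches close.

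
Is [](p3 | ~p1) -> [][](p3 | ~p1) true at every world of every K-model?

Tableau for the negation ~([](p3 | ~p1) -> [][](p3 | ~p1)):
1. ~([](p3 | ~p1) -> [][](p3 | ~p1)), w0
2. [](p3 | ~p1), w0   [~->-rule on 1]
3. ~[][](p3 | ~p1), w0   [~->-rule on 1]
4. ~[](p3 | ~p1), w1   [~[]-rule on 3: fresh world w1, w0Rw1]
5. p3 | ~p1, w1   [[]-rule on 2 via w0Rw1]
6. ~p1, w1   [|-rule on 5 (branches; this branch)]
7. ~(p3 | ~p1), w2   [~[]-rule on 4: fresh world w2, w1Rw2]
8. ~p3, w2   [~|-rule on 7]
9. p1, w2   [~|-rule on 7]
Accessibility: w0Rw1, w1Rw2
The negation has an open branch (countermodel exists).

No, not valid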